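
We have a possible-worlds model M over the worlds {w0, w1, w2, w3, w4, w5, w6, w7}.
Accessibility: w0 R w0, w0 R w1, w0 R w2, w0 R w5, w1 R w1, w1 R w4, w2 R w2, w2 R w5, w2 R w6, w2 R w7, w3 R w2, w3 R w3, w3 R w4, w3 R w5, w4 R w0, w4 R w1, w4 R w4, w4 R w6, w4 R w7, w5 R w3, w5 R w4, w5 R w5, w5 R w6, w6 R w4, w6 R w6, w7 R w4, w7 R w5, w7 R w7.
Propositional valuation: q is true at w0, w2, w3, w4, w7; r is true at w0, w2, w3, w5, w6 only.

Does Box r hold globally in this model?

Let φ = Box r. Evaluate φ at each world:
  w0 (successors {w0, w1, w2, w5}): φ is false.
  w1 (successors {w1, w4}): φ is false.
  w2 (successors {w2, w5, w6, w7}): φ is false.
  w3 (successors {w2, w3, w4, w5}): φ is false.
  w4 (successors {w0, w1, w4, w6, w7}): φ is false.
  w5 (successors {w3, w4, w5, w6}): φ is false.
  w6 (successors {w4, w6}): φ is false.
  w7 (successors {w4, w5, w7}): φ is false.
Detail at w0 (counterexample):
  At w0: Box r requires r at every successor {w0, w1, w2, w5}.
    r fails at w1, so Box r is false at w0.

No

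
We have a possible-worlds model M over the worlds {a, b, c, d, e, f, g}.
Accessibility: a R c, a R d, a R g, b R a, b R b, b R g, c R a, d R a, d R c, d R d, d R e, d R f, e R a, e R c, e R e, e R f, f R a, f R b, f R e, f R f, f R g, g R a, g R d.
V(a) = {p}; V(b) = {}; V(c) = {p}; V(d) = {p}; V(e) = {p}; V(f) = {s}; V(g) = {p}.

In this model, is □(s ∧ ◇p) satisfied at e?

At e: □(s ∧ ◇p) requires s ∧ ◇p at every successor {a, c, e, f}.
  s ∧ ◇p fails at a, so □(s ∧ ◇p) is false at e.
    At a: s is false, ◇p is true, so s ∧ ◇p is false.
      At a: ◇p requires p at some successor in {c, d, g}.
        p holds at c, so ◇p is true at a.

No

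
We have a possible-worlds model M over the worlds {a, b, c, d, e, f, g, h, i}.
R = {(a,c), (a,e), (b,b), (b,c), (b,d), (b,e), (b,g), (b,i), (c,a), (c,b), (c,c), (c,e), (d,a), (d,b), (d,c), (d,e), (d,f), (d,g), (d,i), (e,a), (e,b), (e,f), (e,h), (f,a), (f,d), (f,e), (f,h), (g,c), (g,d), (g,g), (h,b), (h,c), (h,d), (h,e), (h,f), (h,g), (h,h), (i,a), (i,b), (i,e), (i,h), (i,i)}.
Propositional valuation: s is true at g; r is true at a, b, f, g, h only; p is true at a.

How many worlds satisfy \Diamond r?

8

Let φ = \Diamond r. Evaluate φ at each world:
  a (successors {c, e}): φ is false.
  b (successors {b, c, d, e, g, i}): φ is true.
  c (successors {a, b, c, e}): φ is true.
  d (successors {a, b, c, e, f, g, i}): φ is true.
  e (successors {a, b, f, h}): φ is true.
  f (successors {a, d, e, h}): φ is true.
  g (successors {c, d, g}): φ is true.
  h (successors {b, c, d, e, f, g, h}): φ is true.
  i (successors {a, b, e, h, i}): φ is true.
For instance, at f:
  At f: \Diamond r requires r at some successor in {a, d, e, h}.
    r holds at a, so \Diamond r is true at f.
Satisfying worlds: {b, c, d, e, f, g, h, i}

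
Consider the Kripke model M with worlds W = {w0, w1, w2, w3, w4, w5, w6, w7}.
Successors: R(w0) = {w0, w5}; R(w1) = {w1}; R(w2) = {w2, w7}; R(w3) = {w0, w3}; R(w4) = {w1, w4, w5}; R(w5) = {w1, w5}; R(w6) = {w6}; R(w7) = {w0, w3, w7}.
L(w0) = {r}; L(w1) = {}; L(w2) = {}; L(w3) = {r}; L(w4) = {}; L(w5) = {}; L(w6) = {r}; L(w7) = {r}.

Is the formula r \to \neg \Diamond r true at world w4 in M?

At w4: r is false, \neg \Diamond r is true, so r \to \neg \Diamond r is true.
  At w4: \Diamond r is false, so \neg \Diamond r is true.
    At w4: \Diamond r requires r at some successor in {w1, w4, w5}.
      At w1: r is false.
      At w4: r is false.
      At w5: r is false.
    So \Diamond r is false at w4.

Yes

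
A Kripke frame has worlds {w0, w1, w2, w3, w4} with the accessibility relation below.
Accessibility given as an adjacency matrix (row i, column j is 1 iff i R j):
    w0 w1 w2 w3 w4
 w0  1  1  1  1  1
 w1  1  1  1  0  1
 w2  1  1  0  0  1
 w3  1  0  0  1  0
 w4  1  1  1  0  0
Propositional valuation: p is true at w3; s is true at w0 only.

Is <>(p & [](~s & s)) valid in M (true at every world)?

No

Recall that []ψ holds at a world iff ψ holds at every accessible world, and <>ψ holds iff ψ holds at some accessible world.
Let φ = <>(p & [](~s & s)). Evaluate φ at each world:
  w0 (successors {w0, w1, w2, w3, w4}): φ is false.
  w1 (successors {w0, w1, w2, w4}): φ is false.
  w2 (successors {w0, w1, w4}): φ is false.
  w3 (successors {w0, w3}): φ is false.
  w4 (successors {w0, w1, w2}): φ is false.
Detail at w0 (counterexample):
  At w0: <>(p & [](~s & s)) requires p & [](~s & s) at some successor in {w0, w1, w2, w3, w4}.
    At w0: p & [](~s & s) is false.
    At w1: p & [](~s & s) is false.
    At w2: p & [](~s & s) is false.
    At w3: p & [](~s & s) is false.
    At w4: p & [](~s & s) is false.
  So <>(p & [](~s & s)) is false at w0.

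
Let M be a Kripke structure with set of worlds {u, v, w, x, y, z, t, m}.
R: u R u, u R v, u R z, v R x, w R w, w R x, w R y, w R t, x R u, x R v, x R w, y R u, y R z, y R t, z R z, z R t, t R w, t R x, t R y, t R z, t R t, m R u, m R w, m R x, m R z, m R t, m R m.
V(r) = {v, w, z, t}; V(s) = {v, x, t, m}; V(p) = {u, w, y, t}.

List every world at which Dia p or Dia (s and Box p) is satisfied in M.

Let φ = Dia p or Dia (s and Box p). Evaluate φ at each world:
  u (successors {u, v, z}): φ is true.
  v (successors {x}): φ is false.
  w (successors {w, x, y, t}): φ is true.
  x (successors {u, v, w}): φ is true.
  y (successors {u, z, t}): φ is true.
  z (successors {z, t}): φ is true.
  t (successors {w, x, y, z, t}): φ is true.
  m (successors {u, w, x, z, t, m}): φ is true.
For instance, at y:
  At y: Dia p is true, Dia (s and Box p) is false, so Dia p or Dia (s and Box p) is true.
    At y: Dia p requires p at some successor in {u, z, t}.
      p holds at u, so Dia p is true at y.
    At y: Dia (s and Box p) requires s and Box p at some successor in {u, z, t}.
      At u: s and Box p is false.
      At z: s and Box p is false.
      At t: s and Box p is false.
    So Dia (s and Box p) is false at y.
Satisfying worlds: {u, w, x, y, z, t, m}

u, w, x, y, z, t, m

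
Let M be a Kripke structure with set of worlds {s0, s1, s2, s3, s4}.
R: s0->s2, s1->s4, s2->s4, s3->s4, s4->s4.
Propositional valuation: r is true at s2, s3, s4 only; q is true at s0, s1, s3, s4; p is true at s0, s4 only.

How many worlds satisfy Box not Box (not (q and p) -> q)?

0

Let φ = Box not Box (not (q and p) -> q). Evaluate φ at each world:
  s0 (successors {s2}): φ is false.
  s1 (successors {s4}): φ is false.
  s2 (successors {s4}): φ is false.
  s3 (successors {s4}): φ is false.
  s4 (successors {s4}): φ is false.
For instance, at s3:
  At s3: Box not Box (not (q and p) -> q) requires not Box (not (q and p) -> q) at every successor {s4}.
    not Box (not (q and p) -> q) fails at s4, so Box not Box (not (q and p) -> q) is false at s3.
      At s4: Box (not (q and p) -> q) is true, so not Box (not (q and p) -> q) is false.
Satisfying worlds: none.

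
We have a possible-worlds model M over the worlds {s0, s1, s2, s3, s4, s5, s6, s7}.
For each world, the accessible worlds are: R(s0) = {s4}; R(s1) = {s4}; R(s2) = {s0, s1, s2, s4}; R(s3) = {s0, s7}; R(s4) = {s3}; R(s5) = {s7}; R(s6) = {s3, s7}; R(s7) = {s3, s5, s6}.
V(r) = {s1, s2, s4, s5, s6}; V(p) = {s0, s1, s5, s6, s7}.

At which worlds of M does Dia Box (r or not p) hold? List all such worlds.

s0, s1, s2, s3, s5, s6

Recall that Box ψ holds at a world iff ψ holds at every accessible world, and Dia ψ holds iff ψ holds at some accessible world.
Let φ = Dia Box (r or not p). Evaluate φ at each world:
  s0 (successors {s4}): φ is true.
  s1 (successors {s4}): φ is true.
  s2 (successors {s0, s1, s2, s4}): φ is true.
  s3 (successors {s0, s7}): φ is true.
  s4 (successors {s3}): φ is false.
  s5 (successors {s7}): φ is true.
  s6 (successors {s3, s7}): φ is true.
  s7 (successors {s3, s5, s6}): φ is false.
For instance, at s5:
  At s5: Dia Box (r or not p) requires Box (r or not p) at some successor in {s7}.
    Box (r or not p) holds at s7, so Dia Box (r or not p) is true at s5.
      At s7: Box (r or not p) requires r or not p at every successor {s3, s5, s6}.
        At s3: r or not p is true.
        At s5: r or not p is true.
        At s6: r or not p is true.
      So Box (r or not p) is true at s7.
Satisfying worlds: {s0, s1, s2, s3, s5, s6}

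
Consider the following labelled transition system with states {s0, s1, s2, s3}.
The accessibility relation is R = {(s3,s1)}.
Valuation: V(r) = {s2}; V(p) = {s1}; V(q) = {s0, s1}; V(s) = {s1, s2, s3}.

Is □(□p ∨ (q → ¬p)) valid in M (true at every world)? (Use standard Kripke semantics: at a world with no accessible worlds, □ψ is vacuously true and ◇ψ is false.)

Yes

Let φ = □(□p ∨ (q → ¬p)). Evaluate φ at each world:
  s0 (successors ∅): φ is true.
  s1 (successors ∅): φ is true.
  s2 (successors ∅): φ is true.
  s3 (successors {s1}): φ is true.
For instance, at s3:
  At s3: □(□p ∨ (q → ¬p)) requires □p ∨ (q → ¬p) at every successor {s1}.
      At s1: □p is true, q → ¬p is false, so □p ∨ (q → ¬p) is true.
  So □(□p ∨ (q → ¬p)) is true at s3.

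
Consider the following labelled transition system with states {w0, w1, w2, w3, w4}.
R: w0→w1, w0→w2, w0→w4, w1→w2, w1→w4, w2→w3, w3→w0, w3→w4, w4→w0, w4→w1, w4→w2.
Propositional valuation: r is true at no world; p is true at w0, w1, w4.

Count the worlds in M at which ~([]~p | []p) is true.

Recall that []ψ holds at a world iff ψ holds at every accessible world, and <>ψ holds iff ψ holds at some accessible world.
Let φ = ~([]~p | []p). Evaluate φ at each world:
  w0 (successors {w1, w2, w4}): φ is true.
  w1 (successors {w2, w4}): φ is true.
  w2 (successors {w3}): φ is false.
  w3 (successors {w0, w4}): φ is false.
  w4 (successors {w0, w1, w2}): φ is true.
For instance, at w2:
  At w2: []~p | []p is true, so ~([]~p | []p) is false.
    At w2: []~p is true, []p is false, so []~p | []p is true.
      At w2: []~p requires ~p at every successor {w3}.
        At w3: ~p is true.
      So []~p is true at w2.
      At w2: []p requires p at every successor {w3}.
        p fails at w3, so []p is false at w2.
Satisfying worlds: {w0, w1, w4}

3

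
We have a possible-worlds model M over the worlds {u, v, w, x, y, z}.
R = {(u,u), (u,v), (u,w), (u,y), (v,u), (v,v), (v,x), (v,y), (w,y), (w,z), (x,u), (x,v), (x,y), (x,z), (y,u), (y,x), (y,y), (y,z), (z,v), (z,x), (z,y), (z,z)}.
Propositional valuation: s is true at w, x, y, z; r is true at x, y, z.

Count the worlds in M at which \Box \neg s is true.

0

Recall that \Box ψ holds at a world iff ψ holds at every accessible world, and \Diamond ψ holds iff ψ holds at some accessible world.
Let φ = \Box \neg s. Evaluate φ at each world:
  u (successors {u, v, w, y}): φ is false.
  v (successors {u, v, x, y}): φ is false.
  w (successors {y, z}): φ is false.
  x (successors {u, v, y, z}): φ is false.
  y (successors {u, x, y, z}): φ is false.
  z (successors {v, x, y, z}): φ is false.
For instance, at x:
  At x: \Box \neg s requires \neg s at every successor {u, v, y, z}.
    \neg s fails at y, so \Box \neg s is false at x.
Satisfying worlds: none.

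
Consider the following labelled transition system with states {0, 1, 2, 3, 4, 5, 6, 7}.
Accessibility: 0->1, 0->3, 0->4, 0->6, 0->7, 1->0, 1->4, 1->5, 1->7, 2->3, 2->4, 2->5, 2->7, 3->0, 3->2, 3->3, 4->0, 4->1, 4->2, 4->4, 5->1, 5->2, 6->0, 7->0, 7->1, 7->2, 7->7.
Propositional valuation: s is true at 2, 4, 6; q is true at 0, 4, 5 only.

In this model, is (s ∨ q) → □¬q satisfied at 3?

Yes

At 3: s ∨ q is false, □¬q is false, so (s ∨ q) → □¬q is true.
  At 3: □¬q requires ¬q at every successor {0, 2, 3}.
    ¬q fails at 0, so □¬q is false at 3.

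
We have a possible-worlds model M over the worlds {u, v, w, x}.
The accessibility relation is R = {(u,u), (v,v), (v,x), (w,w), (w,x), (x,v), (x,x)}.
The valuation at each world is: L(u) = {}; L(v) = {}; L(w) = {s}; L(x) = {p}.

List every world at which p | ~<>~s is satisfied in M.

x

Let φ = p | ~<>~s. Evaluate φ at each world:
  u (successors {u}): φ is false.
  v (successors {v, x}): φ is false.
  w (successors {w, x}): φ is false.
  x (successors {v, x}): φ is true.
For instance, at u:
  At u: p is false, ~<>~s is false, so p | ~<>~s is false.
    At u: <>~s is true, so ~<>~s is false.
      At u: <>~s requires ~s at some successor in {u}.
        ~s holds at u, so <>~s is true at u.
Satisfying worlds: {x}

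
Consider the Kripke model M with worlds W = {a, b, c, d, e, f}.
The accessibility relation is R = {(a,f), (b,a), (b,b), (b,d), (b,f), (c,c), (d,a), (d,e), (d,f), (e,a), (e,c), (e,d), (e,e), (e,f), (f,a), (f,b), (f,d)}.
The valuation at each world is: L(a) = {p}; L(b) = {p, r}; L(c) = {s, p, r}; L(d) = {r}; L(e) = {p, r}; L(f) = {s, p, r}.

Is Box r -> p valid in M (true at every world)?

Yes

Let φ = Box r -> p. Evaluate φ at each world:
  a (successors {f}): φ is true.
  b (successors {a, b, d, f}): φ is true.
  c (successors {c}): φ is true.
  d (successors {a, e, f}): φ is true.
  e (successors {a, c, d, e, f}): φ is true.
  f (successors {a, b, d}): φ is true.
For instance, at e:
  At e: Box r is false, p is true, so Box r -> p is true.
    At e: Box r requires r at every successor {a, c, d, e, f}.
      r fails at a, so Box r is false at e.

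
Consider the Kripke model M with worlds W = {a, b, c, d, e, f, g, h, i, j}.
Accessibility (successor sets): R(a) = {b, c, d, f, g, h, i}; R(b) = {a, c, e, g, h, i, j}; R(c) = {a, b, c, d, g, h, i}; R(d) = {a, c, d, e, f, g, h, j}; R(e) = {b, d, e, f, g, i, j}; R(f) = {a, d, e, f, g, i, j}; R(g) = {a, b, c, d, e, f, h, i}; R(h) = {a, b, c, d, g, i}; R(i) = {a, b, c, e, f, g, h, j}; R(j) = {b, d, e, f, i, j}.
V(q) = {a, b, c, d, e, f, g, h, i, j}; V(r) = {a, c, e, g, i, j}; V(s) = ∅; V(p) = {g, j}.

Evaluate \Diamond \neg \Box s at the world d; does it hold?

At d: \Diamond \neg \Box s requires \neg \Box s at some successor in {a, c, d, e, f, g, h, j}.
  \neg \Box s holds at a, so \Diamond \neg \Box s is true at d.
    At a: \Box s is false, so \neg \Box s is true.
      At a: \Box s requires s at every successor {b, c, d, f, g, h, i}.
        s fails at b, so \Box s is false at a.

Yes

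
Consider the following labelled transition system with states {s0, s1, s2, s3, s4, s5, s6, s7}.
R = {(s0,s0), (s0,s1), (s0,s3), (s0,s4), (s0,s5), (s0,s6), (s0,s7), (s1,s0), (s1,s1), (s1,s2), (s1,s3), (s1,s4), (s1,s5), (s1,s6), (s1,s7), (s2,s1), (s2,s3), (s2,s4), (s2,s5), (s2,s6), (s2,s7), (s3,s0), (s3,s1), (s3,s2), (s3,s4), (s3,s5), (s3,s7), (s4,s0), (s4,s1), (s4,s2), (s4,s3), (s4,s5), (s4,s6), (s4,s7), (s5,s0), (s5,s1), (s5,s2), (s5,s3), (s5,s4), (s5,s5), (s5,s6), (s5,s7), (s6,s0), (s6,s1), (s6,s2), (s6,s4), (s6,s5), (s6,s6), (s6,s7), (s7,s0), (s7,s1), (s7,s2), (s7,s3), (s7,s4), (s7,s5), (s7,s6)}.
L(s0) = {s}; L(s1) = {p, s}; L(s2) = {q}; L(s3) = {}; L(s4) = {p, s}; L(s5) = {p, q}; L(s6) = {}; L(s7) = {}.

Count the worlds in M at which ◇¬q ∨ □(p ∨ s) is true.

8

Let φ = ◇¬q ∨ □(p ∨ s). Evaluate φ at each world:
  s0 (successors {s0, s1, s3, s4, s5, s6, s7}): φ is true.
  s1 (successors {s0, s1, s2, s3, s4, s5, s6, s7}): φ is true.
  s2 (successors {s1, s3, s4, s5, s6, s7}): φ is true.
  s3 (successors {s0, s1, s2, s4, s5, s7}): φ is true.
  s4 (successors {s0, s1, s2, s3, s5, s6, s7}): φ is true.
  s5 (successors {s0, s1, s2, s3, s4, s5, s6, s7}): φ is true.
  s6 (successors {s0, s1, s2, s4, s5, s6, s7}): φ is true.
  s7 (successors {s0, s1, s2, s3, s4, s5, s6}): φ is true.
For instance, at s0:
  At s0: ◇¬q is true, □(p ∨ s) is false, so ◇¬q ∨ □(p ∨ s) is true.
    At s0: ◇¬q requires ¬q at some successor in {s0, s1, s3, s4, s5, s6, s7}.
      ¬q holds at s0, so ◇¬q is true at s0.
    At s0: □(p ∨ s) requires p ∨ s at every successor {s0, s1, s3, s4, s5, s6, s7}.
      p ∨ s fails at s3, so □(p ∨ s) is false at s0.
Satisfying worlds: {s0, s1, s2, s3, s4, s5, s6, s7}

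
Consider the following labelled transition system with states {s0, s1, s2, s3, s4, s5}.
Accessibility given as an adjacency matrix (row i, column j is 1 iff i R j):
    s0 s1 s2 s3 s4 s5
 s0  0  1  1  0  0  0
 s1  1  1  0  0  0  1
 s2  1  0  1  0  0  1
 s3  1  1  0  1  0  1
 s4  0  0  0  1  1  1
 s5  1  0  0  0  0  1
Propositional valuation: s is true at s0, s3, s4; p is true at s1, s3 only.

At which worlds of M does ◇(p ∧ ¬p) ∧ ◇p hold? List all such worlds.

none

Let φ = ◇(p ∧ ¬p) ∧ ◇p. Evaluate φ at each world:
  s0 (successors {s1, s2}): φ is false.
  s1 (successors {s0, s1, s5}): φ is false.
  s2 (successors {s0, s2, s5}): φ is false.
  s3 (successors {s0, s1, s3, s5}): φ is false.
  s4 (successors {s3, s4, s5}): φ is false.
  s5 (successors {s0, s5}): φ is false.
For instance, at s5:
  At s5: ◇(p ∧ ¬p) is false, ◇p is false, so ◇(p ∧ ¬p) ∧ ◇p is false.
    At s5: ◇(p ∧ ¬p) requires p ∧ ¬p at some successor in {s0, s5}.
      At s0: p ∧ ¬p is false.
      At s5: p ∧ ¬p is false.
    So ◇(p ∧ ¬p) is false at s5.
    At s5: ◇p requires p at some successor in {s0, s5}.
      At s0: p is false.
      At s5: p is false.
    So ◇p is false at s5.
Satisfying worlds: none.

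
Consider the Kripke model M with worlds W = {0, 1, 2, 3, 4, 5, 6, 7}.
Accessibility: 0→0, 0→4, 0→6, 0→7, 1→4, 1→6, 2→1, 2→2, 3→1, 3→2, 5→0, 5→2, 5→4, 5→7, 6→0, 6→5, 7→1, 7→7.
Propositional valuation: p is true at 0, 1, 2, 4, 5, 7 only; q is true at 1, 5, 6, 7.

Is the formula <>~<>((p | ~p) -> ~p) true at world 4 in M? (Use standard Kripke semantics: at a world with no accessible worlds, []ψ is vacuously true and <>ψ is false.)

At 4: no accessible worlds, so <>~<>((p | ~p) -> ~p) is false.

No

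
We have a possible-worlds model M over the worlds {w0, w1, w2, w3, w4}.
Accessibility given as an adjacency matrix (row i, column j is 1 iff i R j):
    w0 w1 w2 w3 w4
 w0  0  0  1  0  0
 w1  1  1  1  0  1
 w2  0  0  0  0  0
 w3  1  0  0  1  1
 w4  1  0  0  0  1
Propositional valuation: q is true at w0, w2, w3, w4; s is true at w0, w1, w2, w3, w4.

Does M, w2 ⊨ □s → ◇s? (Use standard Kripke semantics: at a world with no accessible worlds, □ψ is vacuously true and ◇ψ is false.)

No

At w2: □s is true, ◇s is false, so □s → ◇s is false.
  At w2: no accessible worlds, so □s holds vacuously.
  At w2: no accessible worlds, so ◇s is false.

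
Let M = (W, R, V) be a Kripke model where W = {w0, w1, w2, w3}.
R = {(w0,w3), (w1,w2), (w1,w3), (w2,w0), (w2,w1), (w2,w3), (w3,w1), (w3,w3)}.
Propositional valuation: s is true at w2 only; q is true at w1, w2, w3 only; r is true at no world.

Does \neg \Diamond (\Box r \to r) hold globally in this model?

No

Let φ = \neg \Diamond (\Box r \to r). Evaluate φ at each world:
  w0 (successors {w3}): φ is false.
  w1 (successors {w2, w3}): φ is false.
  w2 (successors {w0, w1, w3}): φ is false.
  w3 (successors {w1, w3}): φ is false.
Detail at w0 (counterexample):
  At w0: \Diamond (\Box r \to r) is true, so \neg \Diamond (\Box r \to r) is false.
    At w0: \Diamond (\Box r \to r) requires \Box r \to r at some successor in {w3}.
      \Box r \to r holds at w3, so \Diamond (\Box r \to r) is true at w0.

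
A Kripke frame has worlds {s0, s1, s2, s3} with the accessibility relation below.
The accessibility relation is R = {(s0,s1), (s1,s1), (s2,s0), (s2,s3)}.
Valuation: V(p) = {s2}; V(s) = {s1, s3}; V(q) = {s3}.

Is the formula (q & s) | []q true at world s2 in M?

No

Recall that []ψ holds at a world iff ψ holds at every accessible world, and <>ψ holds iff ψ holds at some accessible world.
At s2: q & s is false, []q is false, so (q & s) | []q is false.
  At s2: []q requires q at every successor {s0, s3}.
    q fails at s0, so []q is false at s2.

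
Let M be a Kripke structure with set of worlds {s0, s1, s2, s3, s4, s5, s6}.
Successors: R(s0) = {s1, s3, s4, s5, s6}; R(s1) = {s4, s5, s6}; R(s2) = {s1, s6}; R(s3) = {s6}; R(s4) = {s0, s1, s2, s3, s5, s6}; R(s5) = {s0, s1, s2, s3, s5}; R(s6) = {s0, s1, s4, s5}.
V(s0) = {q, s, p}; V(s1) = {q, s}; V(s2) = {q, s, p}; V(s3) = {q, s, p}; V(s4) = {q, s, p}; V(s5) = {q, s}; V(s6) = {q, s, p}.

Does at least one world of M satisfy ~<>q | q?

Yes

Let φ = ~<>q | q. Evaluate φ at each world:
  s0 (successors {s1, s3, s4, s5, s6}): φ is true.
  s1 (successors {s4, s5, s6}): φ is true.
  s2 (successors {s1, s6}): φ is true.
  s3 (successors {s6}): φ is true.
  s4 (successors {s0, s1, s2, s3, s5, s6}): φ is true.
  s5 (successors {s0, s1, s2, s3, s5}): φ is true.
  s6 (successors {s0, s1, s4, s5}): φ is true.
Detail at s0 (witness):
  At s0: ~<>q is false, q is true, so ~<>q | q is true.
    At s0: <>q is true, so ~<>q is false.
      At s0: <>q requires q at some successor in {s1, s3, s4, s5, s6}.
        q holds at s1, so <>q is true at s0.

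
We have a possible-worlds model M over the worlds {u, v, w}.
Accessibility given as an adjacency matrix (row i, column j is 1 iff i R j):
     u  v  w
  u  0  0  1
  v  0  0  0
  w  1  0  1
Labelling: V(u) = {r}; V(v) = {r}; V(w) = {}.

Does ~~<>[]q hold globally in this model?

Let φ = ~~<>[]q. Evaluate φ at each world:
  u (successors {w}): φ is false.
  v (successors ∅): φ is false.
  w (successors {u, w}): φ is false.
Detail at u (counterexample):
  At u: ~<>[]q is true, so ~~<>[]q is false.
    At u: <>[]q is false, so ~<>[]q is true.
      At u: <>[]q requires []q at some successor in {w}.
        At w: []q is false.
      So <>[]q is false at u.

No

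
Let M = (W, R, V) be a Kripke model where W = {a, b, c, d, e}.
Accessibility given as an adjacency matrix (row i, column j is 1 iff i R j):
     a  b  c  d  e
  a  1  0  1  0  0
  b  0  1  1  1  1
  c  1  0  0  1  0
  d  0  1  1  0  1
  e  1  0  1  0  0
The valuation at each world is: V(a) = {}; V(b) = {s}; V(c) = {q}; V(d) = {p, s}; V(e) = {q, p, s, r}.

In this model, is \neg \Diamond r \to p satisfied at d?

Recall that \Diamond ψ holds at a world iff ψ holds at some accessible world.
At d: \neg \Diamond r is false, p is true, so \neg \Diamond r \to p is true.
  At d: \Diamond r is true, so \neg \Diamond r is false.
    At d: \Diamond r requires r at some successor in {b, c, e}.
      r holds at e, so \Diamond r is true at d.

Yes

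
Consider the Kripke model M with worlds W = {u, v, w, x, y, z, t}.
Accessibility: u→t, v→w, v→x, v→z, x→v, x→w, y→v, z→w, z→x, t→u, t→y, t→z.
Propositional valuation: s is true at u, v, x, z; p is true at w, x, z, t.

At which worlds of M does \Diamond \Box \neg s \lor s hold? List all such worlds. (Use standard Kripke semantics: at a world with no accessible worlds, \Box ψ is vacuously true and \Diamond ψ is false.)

Recall that \Box ψ holds at a world iff ψ holds at every accessible world, and \Diamond ψ holds iff ψ holds at some accessible world.
Let φ = \Diamond \Box \neg s \lor s. Evaluate φ at each world:
  u (successors {t}): φ is true.
  v (successors {w, x, z}): φ is true.
  w (successors ∅): φ is false.
  x (successors {v, w}): φ is true.
  y (successors {v}): φ is false.
  z (successors {w, x}): φ is true.
  t (successors {u, y, z}): φ is true.
For instance, at y:
  At y: \Diamond \Box \neg s is false, s is false, so \Diamond \Box \neg s \lor s is false.
    At y: \Diamond \Box \neg s requires \Box \neg s at some successor in {v}.
      At v: \Box \neg s is false.
    So \Diamond \Box \neg s is false at y.
Satisfying worlds: {u, v, x, z, t}

u, v, x, z, t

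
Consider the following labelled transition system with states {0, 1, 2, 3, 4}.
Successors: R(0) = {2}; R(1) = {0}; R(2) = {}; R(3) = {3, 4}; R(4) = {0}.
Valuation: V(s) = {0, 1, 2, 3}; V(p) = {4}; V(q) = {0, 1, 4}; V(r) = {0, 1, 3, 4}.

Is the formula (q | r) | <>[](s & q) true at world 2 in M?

No

Recall that []ψ holds at a world iff ψ holds at every accessible world, and <>ψ holds iff ψ holds at some accessible world.
At 2: q | r is false, <>[](s & q) is false, so (q | r) | <>[](s & q) is false.
  At 2: no accessible worlds, so <>[](s & q) is false.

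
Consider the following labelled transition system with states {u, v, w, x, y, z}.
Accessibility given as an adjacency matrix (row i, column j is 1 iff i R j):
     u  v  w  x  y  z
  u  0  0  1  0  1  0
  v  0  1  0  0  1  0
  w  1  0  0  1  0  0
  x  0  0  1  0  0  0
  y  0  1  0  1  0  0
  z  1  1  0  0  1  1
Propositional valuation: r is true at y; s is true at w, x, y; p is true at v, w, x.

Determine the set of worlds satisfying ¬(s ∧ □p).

Let φ = ¬(s ∧ □p). Evaluate φ at each world:
  u (successors {w, y}): φ is true.
  v (successors {v, y}): φ is true.
  w (successors {u, x}): φ is true.
  x (successors {w}): φ is false.
  y (successors {v, x}): φ is false.
  z (successors {u, v, y, z}): φ is true.
For instance, at z:
  At z: s ∧ □p is false, so ¬(s ∧ □p) is true.
    At z: s is false, □p is false, so s ∧ □p is false.
      At z: □p requires p at every successor {u, v, y, z}.
        p fails at u, so □p is false at z.
Satisfying worlds: {u, v, w, z}

u, v, w, z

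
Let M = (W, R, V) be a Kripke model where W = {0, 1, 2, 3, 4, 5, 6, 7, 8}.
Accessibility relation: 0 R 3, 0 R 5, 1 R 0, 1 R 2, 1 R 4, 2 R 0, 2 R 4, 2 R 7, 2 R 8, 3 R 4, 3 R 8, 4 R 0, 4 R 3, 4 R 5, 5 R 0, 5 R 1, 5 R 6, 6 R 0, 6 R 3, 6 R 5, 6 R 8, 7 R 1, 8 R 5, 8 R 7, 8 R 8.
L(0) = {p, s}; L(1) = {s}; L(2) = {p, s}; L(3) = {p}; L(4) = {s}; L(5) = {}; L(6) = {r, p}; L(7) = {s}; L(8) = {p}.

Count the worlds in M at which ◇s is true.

8

Let φ = ◇s. Evaluate φ at each world:
  0 (successors {3, 5}): φ is false.
  1 (successors {0, 2, 4}): φ is true.
  2 (successors {0, 4, 7, 8}): φ is true.
  3 (successors {4, 8}): φ is true.
  4 (successors {0, 3, 5}): φ is true.
  5 (successors {0, 1, 6}): φ is true.
  6 (successors {0, 3, 5, 8}): φ is true.
  7 (successors {1}): φ is true.
  8 (successors {5, 7, 8}): φ is true.
For instance, at 7:
  At 7: ◇s requires s at some successor in {1}.
    s holds at 1, so ◇s is true at 7.
Satisfying worlds: {1, 2, 3, 4, 5, 6, 7, 8}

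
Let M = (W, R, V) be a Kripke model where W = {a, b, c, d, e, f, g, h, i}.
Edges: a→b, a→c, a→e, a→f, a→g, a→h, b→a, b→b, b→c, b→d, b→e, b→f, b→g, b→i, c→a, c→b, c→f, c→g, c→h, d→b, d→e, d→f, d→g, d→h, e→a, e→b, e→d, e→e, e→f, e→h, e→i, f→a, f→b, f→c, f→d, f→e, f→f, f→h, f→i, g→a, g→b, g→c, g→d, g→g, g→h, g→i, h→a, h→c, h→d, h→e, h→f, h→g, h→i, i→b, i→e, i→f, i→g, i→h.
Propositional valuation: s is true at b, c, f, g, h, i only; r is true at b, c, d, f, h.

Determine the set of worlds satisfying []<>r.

Let φ = []<>r. Evaluate φ at each world:
  a (successors {b, c, e, f, g, h}): φ is true.
  b (successors {a, b, c, d, e, f, g, i}): φ is true.
  c (successors {a, b, f, g, h}): φ is true.
  d (successors {b, e, f, g, h}): φ is true.
  e (successors {a, b, d, e, f, h, i}): φ is true.
  f (successors {a, b, c, d, e, f, h, i}): φ is true.
  g (successors {a, b, c, d, g, h, i}): φ is true.
  h (successors {a, c, d, e, f, g, i}): φ is true.
  i (successors {b, e, f, g, h}): φ is true.
For instance, at b:
  At b: []<>r requires <>r at every successor {a, b, c, d, e, f, g, i}.
    At a: <>r is true.
    At b: <>r is true.
    At c: <>r is true.
    At d: <>r is true.
    At e: <>r is true.
    At f: <>r is true.
    At g: <>r is true.
    At i: <>r is true.
  So []<>r is true at b.
Satisfying worlds: {a, b, c, d, e, f, g, h, i}

a, b, c, d, e, f, g, h, i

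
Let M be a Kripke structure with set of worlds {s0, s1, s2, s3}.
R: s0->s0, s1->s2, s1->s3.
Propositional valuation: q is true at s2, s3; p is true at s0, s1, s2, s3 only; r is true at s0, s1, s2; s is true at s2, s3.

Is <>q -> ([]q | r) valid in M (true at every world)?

Yes

Let φ = <>q -> ([]q | r). Evaluate φ at each world:
  s0 (successors {s0}): φ is true.
  s1 (successors {s2, s3}): φ is true.
  s2 (successors ∅): φ is true.
  s3 (successors ∅): φ is true.
For instance, at s1:
  At s1: <>q is true, []q | r is true, so <>q -> ([]q | r) is true.
    At s1: <>q requires q at some successor in {s2, s3}.
      q holds at s2, so <>q is true at s1.
    At s1: []q is true, r is true, so []q | r is true.
      At s1: []q requires q at every successor {s2, s3}.
        At s2: q is true.
        At s3: q is true.
      So []q is true at s1.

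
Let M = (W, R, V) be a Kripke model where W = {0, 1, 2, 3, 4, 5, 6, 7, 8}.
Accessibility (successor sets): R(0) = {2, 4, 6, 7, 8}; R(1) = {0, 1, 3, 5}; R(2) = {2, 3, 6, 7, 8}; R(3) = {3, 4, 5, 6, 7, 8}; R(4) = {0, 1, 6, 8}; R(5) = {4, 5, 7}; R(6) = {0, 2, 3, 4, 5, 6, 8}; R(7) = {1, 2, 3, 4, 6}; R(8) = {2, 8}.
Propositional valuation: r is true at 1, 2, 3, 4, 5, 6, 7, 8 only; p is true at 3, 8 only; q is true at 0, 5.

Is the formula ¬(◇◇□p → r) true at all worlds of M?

No

Let φ = ¬(◇◇□p → r). Evaluate φ at each world:
  0 (successors {2, 4, 6, 7, 8}): φ is false.
  1 (successors {0, 1, 3, 5}): φ is false.
  2 (successors {2, 3, 6, 7, 8}): φ is false.
  3 (successors {3, 4, 5, 6, 7, 8}): φ is false.
  4 (successors {0, 1, 6, 8}): φ is false.
  5 (successors {4, 5, 7}): φ is false.
  6 (successors {0, 2, 3, 4, 5, 6, 8}): φ is false.
  7 (successors {1, 2, 3, 4, 6}): φ is false.
  8 (successors {2, 8}): φ is false.
Detail at 0 (counterexample):
  At 0: ◇◇□p → r is true, so ¬(◇◇□p → r) is false.
    At 0: ◇◇□p is false, r is false, so ◇◇□p → r is true.
      At 0: ◇◇□p requires ◇□p at some successor in {2, 4, 6, 7, 8}.
        At 2: ◇□p is false.
        At 4: ◇□p is false.
        At 6: ◇□p is false.
        At 7: ◇□p is false.
        At 8: ◇□p is false.
      So ◇◇□p is false at 0.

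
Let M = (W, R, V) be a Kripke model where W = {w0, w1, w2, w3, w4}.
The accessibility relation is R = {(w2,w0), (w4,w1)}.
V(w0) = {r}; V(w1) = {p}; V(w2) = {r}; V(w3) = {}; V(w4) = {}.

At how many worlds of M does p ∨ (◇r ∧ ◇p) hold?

1

Let φ = p ∨ (◇r ∧ ◇p). Evaluate φ at each world:
  w0 (successors ∅): φ is false.
  w1 (successors ∅): φ is true.
  w2 (successors {w0}): φ is false.
  w3 (successors ∅): φ is false.
  w4 (successors {w1}): φ is false.
For instance, at w4:
  At w4: p is false, ◇r ∧ ◇p is false, so p ∨ (◇r ∧ ◇p) is false.
    At w4: ◇r is false, ◇p is true, so ◇r ∧ ◇p is false.
      At w4: ◇r requires r at some successor in {w1}.
        At w1: r is false.
      So ◇r is false at w4.
      At w4: ◇p requires p at some successor in {w1}.
        p holds at w1, so ◇p is true at w4.
Satisfying worlds: {w1}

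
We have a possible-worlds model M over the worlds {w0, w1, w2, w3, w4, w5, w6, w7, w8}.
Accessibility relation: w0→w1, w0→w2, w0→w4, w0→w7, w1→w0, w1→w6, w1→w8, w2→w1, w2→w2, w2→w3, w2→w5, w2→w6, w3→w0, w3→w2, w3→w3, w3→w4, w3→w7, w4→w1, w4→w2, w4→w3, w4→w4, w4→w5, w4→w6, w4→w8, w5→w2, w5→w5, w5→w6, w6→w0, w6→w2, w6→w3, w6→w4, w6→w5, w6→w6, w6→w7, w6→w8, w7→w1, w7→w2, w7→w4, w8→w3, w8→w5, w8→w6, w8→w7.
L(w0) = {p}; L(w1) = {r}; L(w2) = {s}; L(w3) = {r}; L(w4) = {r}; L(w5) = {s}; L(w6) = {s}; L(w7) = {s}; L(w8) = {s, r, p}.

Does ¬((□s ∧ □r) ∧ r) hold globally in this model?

Yes

Let φ = ¬((□s ∧ □r) ∧ r). Evaluate φ at each world:
  w0 (successors {w1, w2, w4, w7}): φ is true.
  w1 (successors {w0, w6, w8}): φ is true.
  w2 (successors {w1, w2, w3, w5, w6}): φ is true.
  w3 (successors {w0, w2, w3, w4, w7}): φ is true.
  w4 (successors {w1, w2, w3, w4, w5, w6, w8}): φ is true.
  w5 (successors {w2, w5, w6}): φ is true.
  w6 (successors {w0, w2, w3, w4, w5, w6, w7, w8}): φ is true.
  w7 (successors {w1, w2, w4}): φ is true.
  w8 (successors {w3, w5, w6, w7}): φ is true.
For instance, at w4:
  At w4: (□s ∧ □r) ∧ r is false, so ¬((□s ∧ □r) ∧ r) is true.
    At w4: □s ∧ □r is false, r is true, so (□s ∧ □r) ∧ r is false.
      At w4: □s is false, □r is false, so □s ∧ □r is false.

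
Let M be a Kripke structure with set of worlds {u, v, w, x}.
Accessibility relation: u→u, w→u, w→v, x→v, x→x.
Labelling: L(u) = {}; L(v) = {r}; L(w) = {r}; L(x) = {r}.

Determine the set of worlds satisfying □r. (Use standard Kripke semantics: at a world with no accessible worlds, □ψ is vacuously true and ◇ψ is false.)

v, x

Let φ = □r. Evaluate φ at each world:
  u (successors {u}): φ is false.
  v (successors ∅): φ is true.
  w (successors {u, v}): φ is false.
  x (successors {v, x}): φ is true.
For instance, at u:
  At u: □r requires r at every successor {u}.
    r fails at u, so □r is false at u.
Satisfying worlds: {v, x}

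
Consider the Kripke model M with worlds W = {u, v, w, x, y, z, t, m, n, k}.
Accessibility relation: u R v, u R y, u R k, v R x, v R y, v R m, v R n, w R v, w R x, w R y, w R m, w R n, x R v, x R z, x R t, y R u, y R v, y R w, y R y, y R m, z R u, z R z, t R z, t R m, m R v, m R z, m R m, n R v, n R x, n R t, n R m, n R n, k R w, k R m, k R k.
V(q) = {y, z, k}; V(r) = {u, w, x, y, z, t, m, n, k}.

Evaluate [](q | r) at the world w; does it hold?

At w: [](q | r) requires q | r at every successor {v, x, y, m, n}.
  q | r fails at v, so [](q | r) is false at w.

No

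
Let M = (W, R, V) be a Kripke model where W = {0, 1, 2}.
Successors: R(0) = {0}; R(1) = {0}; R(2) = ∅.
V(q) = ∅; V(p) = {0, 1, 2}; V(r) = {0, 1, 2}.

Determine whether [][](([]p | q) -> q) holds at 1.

Recall that []ψ holds at a world iff ψ holds at every accessible world, and <>ψ holds iff ψ holds at some accessible world.
At 1: [][](([]p | q) -> q) requires [](([]p | q) -> q) at every successor {0}.
  [](([]p | q) -> q) fails at 0, so [][](([]p | q) -> q) is false at 1.
    At 0: [](([]p | q) -> q) requires ([]p | q) -> q at every successor {0}.
      ([]p | q) -> q fails at 0, so [](([]p | q) -> q) is false at 0.

No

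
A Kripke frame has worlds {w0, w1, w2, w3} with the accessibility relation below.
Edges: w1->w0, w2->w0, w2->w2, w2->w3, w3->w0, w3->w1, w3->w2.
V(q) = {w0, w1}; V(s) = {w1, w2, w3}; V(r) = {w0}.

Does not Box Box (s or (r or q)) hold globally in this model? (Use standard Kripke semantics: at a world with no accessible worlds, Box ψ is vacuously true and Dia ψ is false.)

No

Recall that Box ψ holds at a world iff ψ holds at every accessible world, and Dia ψ holds iff ψ holds at some accessible world.
Let φ = not Box Box (s or (r or q)). Evaluate φ at each world:
  w0 (successors ∅): φ is false.
  w1 (successors {w0}): φ is false.
  w2 (successors {w0, w2, w3}): φ is false.
  w3 (successors {w0, w1, w2}): φ is false.
Detail at w0 (counterexample):
  At w0: Box Box (s or (r or q)) is true, so not Box Box (s or (r or q)) is false.
    At w0: no accessible worlds, so Box Box (s or (r or q)) holds vacuously.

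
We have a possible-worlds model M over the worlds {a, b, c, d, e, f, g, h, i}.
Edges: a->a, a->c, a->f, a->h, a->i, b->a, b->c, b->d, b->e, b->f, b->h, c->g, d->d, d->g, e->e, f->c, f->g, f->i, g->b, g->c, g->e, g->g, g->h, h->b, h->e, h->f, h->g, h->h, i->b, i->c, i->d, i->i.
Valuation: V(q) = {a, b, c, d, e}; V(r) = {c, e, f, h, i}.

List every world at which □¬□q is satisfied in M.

a, c, d, f, i

Recall that □ψ holds at a world iff ψ holds at every accessible world, and ◇ψ holds iff ψ holds at some accessible world.
Let φ = □¬□q. Evaluate φ at each world:
  a (successors {a, c, f, h, i}): φ is true.
  b (successors {a, c, d, e, f, h}): φ is false.
  c (successors {g}): φ is true.
  d (successors {d, g}): φ is true.
  e (successors {e}): φ is false.
  f (successors {c, g, i}): φ is true.
  g (successors {b, c, e, g, h}): φ is false.
  h (successors {b, e, f, g, h}): φ is false.
  i (successors {b, c, d, i}): φ is true.
For instance, at b:
  At b: □¬□q requires ¬□q at every successor {a, c, d, e, f, h}.
    ¬□q fails at e, so □¬□q is false at b.
      At e: □q is true, so ¬□q is false.
Satisfying worlds: {a, c, d, f, i}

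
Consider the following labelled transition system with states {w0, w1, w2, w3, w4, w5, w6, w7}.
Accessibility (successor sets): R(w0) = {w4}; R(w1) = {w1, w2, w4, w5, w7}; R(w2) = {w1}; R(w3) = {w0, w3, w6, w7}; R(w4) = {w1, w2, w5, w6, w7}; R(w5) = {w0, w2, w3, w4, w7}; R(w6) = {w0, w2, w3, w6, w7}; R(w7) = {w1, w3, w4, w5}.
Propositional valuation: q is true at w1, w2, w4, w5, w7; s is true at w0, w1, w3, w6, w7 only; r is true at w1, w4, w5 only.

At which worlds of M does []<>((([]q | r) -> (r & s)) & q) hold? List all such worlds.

Recall that []ψ holds at a world iff ψ holds at every accessible world, and <>ψ holds iff ψ holds at some accessible world.
Let φ = []<>((([]q | r) -> (r & s)) & q). Evaluate φ at each world:
  w0 (successors {w4}): φ is true.
  w1 (successors {w1, w2, w4, w5, w7}): φ is true.
  w2 (successors {w1}): φ is true.
  w3 (successors {w0, w3, w6, w7}): φ is false.
  w4 (successors {w1, w2, w5, w6, w7}): φ is true.
  w5 (successors {w0, w2, w3, w4, w7}): φ is false.
  w6 (successors {w0, w2, w3, w6, w7}): φ is false.
  w7 (successors {w1, w3, w4, w5}): φ is true.
For instance, at w1:
  At w1: []<>((([]q | r) -> (r & s)) & q) requires <>((([]q | r) -> (r & s)) & q) at every successor {w1, w2, w4, w5, w7}.
    At w1: <>((([]q | r) -> (r & s)) & q) is true.
    At w2: <>((([]q | r) -> (r & s)) & q) is true.
    At w4: <>((([]q | r) -> (r & s)) & q) is true.
    At w5: <>((([]q | r) -> (r & s)) & q) is true.
    At w7: <>((([]q | r) -> (r & s)) & q) is true.
  So []<>((([]q | r) -> (r & s)) & q) is true at w1.
Satisfying worlds: {w0, w1, w2, w4, w7}

w0, w1, w2, w4, w7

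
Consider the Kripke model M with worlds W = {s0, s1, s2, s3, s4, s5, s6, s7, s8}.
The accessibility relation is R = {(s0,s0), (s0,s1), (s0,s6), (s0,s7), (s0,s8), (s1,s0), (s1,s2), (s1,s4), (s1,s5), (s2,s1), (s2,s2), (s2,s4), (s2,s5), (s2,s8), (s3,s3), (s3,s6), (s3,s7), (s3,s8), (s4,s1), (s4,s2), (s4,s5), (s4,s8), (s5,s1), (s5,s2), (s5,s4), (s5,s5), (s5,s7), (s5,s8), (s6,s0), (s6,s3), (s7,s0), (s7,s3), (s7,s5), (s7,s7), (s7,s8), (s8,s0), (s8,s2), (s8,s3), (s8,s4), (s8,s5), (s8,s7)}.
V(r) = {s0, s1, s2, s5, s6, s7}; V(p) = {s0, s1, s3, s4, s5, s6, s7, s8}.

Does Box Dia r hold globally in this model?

Recall that Box ψ holds at a world iff ψ holds at every accessible world, and Dia ψ holds iff ψ holds at some accessible world.
Let φ = Box Dia r. Evaluate φ at each world:
  s0 (successors {s0, s1, s6, s7, s8}): φ is true.
  s1 (successors {s0, s2, s4, s5}): φ is true.
  s2 (successors {s1, s2, s4, s5, s8}): φ is true.
  s3 (successors {s3, s6, s7, s8}): φ is true.
  s4 (successors {s1, s2, s5, s8}): φ is true.
  s5 (successors {s1, s2, s4, s5, s7, s8}): φ is true.
  s6 (successors {s0, s3}): φ is true.
  s7 (successors {s0, s3, s5, s7, s8}): φ is true.
  s8 (successors {s0, s2, s3, s4, s5, s7}): φ is true.
For instance, at s6:
  At s6: Box Dia r requires Dia r at every successor {s0, s3}.
      At s0: Dia r requires r at some successor in {s0, s1, s6, s7, s8}.
        r holds at s0, so Dia r is true at s0.
      At s3: Dia r requires r at some successor in {s3, s6, s7, s8}.
        r holds at s6, so Dia r is true at s3.
  So Box Dia r is true at s6.

Yes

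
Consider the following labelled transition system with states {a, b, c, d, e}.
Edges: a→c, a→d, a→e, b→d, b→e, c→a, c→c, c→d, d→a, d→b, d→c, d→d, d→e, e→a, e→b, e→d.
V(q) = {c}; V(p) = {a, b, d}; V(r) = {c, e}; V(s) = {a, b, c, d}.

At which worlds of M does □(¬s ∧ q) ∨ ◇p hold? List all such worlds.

a, b, c, d, e

Let φ = □(¬s ∧ q) ∨ ◇p. Evaluate φ at each world:
  a (successors {c, d, e}): φ is true.
  b (successors {d, e}): φ is true.
  c (successors {a, c, d}): φ is true.
  d (successors {a, b, c, d, e}): φ is true.
  e (successors {a, b, d}): φ is true.
For instance, at b:
  At b: □(¬s ∧ q) is false, ◇p is true, so □(¬s ∧ q) ∨ ◇p is true.
    At b: □(¬s ∧ q) requires ¬s ∧ q at every successor {d, e}.
      ¬s ∧ q fails at d, so □(¬s ∧ q) is false at b.
    At b: ◇p requires p at some successor in {d, e}.
      p holds at d, so ◇p is true at b.
Satisfying worlds: {a, b, c, d, e}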